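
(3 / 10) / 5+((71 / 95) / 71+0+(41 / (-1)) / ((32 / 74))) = -720039 / 7600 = -94.74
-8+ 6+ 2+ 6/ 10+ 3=18/ 5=3.60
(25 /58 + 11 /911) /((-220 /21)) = -491673 /11624360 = -0.04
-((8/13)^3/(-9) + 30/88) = -274067/870012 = -0.32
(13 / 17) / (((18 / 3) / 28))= 182 / 51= 3.57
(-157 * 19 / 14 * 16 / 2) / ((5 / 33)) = -393756 / 35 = -11250.17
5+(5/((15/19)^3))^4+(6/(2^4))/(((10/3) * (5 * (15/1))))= 35429651218567951/3321506250000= 10666.74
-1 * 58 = -58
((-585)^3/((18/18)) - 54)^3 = -8024225892854600757769839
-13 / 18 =-0.72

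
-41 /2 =-20.50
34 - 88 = -54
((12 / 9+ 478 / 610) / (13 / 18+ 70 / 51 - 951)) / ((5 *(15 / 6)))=-395148 / 2214033125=-0.00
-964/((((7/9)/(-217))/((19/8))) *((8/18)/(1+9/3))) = 11497869/2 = 5748934.50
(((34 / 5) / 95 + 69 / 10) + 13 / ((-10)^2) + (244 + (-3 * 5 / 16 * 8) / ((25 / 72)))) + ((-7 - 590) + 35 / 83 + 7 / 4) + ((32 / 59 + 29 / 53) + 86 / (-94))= -4231567002797 / 11588505650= -365.15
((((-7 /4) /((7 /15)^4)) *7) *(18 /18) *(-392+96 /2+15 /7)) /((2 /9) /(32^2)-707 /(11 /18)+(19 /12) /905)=-1389317410800000 /18203141721947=-76.32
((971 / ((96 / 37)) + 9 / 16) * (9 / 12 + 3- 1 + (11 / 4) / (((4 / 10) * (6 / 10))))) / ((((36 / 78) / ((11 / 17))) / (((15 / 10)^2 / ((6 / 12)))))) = 1754541503 / 52224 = 33596.46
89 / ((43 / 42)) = 3738 / 43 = 86.93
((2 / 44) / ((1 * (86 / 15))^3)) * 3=10125 / 13993232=0.00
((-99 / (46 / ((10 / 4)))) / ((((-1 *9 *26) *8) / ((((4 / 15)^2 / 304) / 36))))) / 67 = 11 / 39463407360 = 0.00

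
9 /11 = 0.82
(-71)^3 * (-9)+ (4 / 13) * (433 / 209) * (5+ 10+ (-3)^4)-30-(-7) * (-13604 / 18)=78639374767 / 24453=3215939.75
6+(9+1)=16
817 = 817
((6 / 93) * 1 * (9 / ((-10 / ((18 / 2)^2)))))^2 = 531441 / 24025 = 22.12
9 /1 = 9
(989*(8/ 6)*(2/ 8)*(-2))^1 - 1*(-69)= -590.33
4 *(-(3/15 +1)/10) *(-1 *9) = 108/25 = 4.32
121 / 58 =2.09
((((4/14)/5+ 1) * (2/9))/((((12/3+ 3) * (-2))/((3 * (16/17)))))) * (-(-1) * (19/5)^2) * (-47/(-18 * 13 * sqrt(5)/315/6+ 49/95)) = 11784667388 * sqrt(5)/560635775+ 7013546988/80090825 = 134.57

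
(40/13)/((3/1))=40/39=1.03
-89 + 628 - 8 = 531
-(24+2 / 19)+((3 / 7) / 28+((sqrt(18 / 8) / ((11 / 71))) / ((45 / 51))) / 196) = -9845277 / 409640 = -24.03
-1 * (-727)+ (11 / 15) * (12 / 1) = 3679 / 5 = 735.80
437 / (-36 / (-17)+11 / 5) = 37145 / 367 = 101.21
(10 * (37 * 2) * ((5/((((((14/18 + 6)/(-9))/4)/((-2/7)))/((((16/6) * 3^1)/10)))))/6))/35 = 63936/2989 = 21.39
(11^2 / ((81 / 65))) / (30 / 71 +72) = 558415 / 416502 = 1.34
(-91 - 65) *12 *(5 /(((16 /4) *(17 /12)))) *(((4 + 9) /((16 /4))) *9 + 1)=-849420 /17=-49965.88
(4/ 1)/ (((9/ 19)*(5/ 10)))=16.89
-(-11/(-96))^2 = -121/9216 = -0.01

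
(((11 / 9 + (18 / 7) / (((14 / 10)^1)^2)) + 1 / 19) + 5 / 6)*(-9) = -401203 / 13034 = -30.78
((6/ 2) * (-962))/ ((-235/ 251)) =3082.49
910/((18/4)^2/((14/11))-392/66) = 91.26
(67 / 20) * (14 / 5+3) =1943 / 100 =19.43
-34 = -34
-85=-85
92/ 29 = 3.17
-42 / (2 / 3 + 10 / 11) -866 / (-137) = -72425 / 3562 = -20.33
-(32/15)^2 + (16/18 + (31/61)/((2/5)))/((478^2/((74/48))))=-685054986473/150525259200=-4.55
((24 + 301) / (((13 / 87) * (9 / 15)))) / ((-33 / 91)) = -329875 / 33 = -9996.21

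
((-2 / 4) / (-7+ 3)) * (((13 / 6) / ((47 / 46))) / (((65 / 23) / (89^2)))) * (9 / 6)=4190209 / 3760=1114.42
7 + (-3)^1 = 4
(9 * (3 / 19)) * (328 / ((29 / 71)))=628776 / 551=1141.15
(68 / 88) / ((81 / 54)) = 17 / 33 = 0.52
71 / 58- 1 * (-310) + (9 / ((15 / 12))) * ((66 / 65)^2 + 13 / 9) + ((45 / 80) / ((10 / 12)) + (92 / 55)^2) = 197191578387 / 593021000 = 332.52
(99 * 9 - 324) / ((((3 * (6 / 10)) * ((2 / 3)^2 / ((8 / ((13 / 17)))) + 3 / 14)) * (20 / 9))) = 552.05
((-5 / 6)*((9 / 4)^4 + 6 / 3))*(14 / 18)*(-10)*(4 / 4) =1237775 / 6912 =179.08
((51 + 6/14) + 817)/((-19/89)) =-541031/133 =-4067.90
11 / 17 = 0.65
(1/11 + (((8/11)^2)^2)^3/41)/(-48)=-11766497971787/6176427045386928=-0.00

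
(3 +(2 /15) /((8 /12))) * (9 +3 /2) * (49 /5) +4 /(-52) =106991 /325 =329.20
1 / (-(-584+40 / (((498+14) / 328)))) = 8 / 4467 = 0.00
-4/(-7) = 4/7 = 0.57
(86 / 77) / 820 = 0.00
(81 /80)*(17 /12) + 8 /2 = 1739 /320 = 5.43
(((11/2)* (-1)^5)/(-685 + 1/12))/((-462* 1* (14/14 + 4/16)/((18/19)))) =-72/5465635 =-0.00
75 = 75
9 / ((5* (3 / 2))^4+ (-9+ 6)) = 48 / 16859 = 0.00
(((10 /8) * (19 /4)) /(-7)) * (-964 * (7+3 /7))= 297635 /49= 6074.18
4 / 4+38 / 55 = 93 / 55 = 1.69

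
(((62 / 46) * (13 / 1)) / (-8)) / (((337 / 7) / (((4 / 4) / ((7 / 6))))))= -1209 / 31004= -0.04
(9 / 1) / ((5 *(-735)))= -3 / 1225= -0.00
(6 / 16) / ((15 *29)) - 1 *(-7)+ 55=71921 / 1160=62.00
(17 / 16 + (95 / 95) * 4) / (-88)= -81 / 1408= -0.06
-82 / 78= -41 / 39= -1.05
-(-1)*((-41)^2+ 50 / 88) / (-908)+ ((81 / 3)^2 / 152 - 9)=-4596957 / 759088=-6.06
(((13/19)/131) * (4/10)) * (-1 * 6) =-156/12445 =-0.01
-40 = -40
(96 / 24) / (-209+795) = 2 / 293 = 0.01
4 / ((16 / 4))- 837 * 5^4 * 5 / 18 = -290623 / 2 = -145311.50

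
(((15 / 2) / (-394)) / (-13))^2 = 225 / 104939536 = 0.00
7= 7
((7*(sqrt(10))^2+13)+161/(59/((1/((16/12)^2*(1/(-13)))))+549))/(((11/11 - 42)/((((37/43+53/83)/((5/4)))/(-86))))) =11281703360/398223691483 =0.03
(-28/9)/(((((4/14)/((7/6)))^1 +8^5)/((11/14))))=-539/7225398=-0.00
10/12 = 5/6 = 0.83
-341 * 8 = -2728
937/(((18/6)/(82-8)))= 69338/3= 23112.67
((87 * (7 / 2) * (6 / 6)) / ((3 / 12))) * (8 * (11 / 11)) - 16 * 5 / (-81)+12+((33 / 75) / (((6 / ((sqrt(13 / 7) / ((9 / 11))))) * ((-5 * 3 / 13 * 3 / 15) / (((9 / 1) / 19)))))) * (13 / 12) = 790316 / 81 - 20449 * sqrt(91) / 718200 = 9756.72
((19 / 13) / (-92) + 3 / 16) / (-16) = -821 / 76544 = -0.01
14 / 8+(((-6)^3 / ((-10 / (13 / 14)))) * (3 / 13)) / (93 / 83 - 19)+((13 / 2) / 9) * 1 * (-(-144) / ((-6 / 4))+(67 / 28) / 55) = -697374277 / 10284120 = -67.81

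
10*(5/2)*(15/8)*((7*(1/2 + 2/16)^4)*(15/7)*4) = 3515625/8192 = 429.15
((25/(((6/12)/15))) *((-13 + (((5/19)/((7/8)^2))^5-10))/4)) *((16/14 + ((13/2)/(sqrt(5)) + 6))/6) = -7221.75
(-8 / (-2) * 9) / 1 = 36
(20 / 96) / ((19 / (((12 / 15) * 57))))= 1 / 2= 0.50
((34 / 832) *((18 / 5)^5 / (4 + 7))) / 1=2.25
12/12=1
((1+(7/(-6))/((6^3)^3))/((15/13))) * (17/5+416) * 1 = 183152025901/503884800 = 363.48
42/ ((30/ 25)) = 35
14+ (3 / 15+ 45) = 296 / 5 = 59.20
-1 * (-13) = 13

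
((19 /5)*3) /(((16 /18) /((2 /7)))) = 513 /140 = 3.66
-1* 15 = -15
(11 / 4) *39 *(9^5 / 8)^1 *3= 75996063 / 32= 2374876.97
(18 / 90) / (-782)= -1 / 3910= -0.00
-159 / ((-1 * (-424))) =-3 / 8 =-0.38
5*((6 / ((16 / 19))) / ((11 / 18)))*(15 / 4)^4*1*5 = 649265625 / 11264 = 57640.77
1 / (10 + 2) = 1 / 12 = 0.08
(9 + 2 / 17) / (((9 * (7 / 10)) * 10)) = 0.14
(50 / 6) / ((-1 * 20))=-5 / 12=-0.42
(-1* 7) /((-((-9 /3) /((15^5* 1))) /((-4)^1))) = 7087500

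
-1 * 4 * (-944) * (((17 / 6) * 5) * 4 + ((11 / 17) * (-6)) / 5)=53815552 / 255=211041.38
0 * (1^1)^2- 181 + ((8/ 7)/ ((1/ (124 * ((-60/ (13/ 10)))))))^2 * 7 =354262825877/ 1183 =299461391.27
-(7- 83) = 76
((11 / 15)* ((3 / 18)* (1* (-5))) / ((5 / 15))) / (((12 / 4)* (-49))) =11 / 882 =0.01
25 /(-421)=-25 /421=-0.06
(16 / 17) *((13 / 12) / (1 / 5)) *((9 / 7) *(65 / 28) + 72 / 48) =19045 / 833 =22.86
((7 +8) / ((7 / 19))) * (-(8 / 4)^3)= -2280 / 7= -325.71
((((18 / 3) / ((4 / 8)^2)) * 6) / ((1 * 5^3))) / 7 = 144 / 875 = 0.16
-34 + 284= 250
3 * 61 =183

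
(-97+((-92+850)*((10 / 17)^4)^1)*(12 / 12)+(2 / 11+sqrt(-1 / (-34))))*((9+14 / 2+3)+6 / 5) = -112511273 / 918731+101*sqrt(34) / 170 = -119.00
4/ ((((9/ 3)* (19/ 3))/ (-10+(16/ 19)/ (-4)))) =-776/ 361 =-2.15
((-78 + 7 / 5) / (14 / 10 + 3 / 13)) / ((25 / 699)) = -3480321 / 2650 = -1313.33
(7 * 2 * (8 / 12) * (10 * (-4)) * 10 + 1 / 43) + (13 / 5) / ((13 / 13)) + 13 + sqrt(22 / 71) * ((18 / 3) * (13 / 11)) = -2397923 / 645 + 78 * sqrt(1562) / 781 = -3713.76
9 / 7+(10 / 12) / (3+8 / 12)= 233 / 154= 1.51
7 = 7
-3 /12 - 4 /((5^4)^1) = -641 /2500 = -0.26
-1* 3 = -3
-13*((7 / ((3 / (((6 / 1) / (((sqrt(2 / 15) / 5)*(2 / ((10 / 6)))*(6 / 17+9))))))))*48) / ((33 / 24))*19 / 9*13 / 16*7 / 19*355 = -1738955.10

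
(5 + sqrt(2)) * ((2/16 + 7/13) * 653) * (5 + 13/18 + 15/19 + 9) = 79675795 * sqrt(2)/11856 + 398378975/11856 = 43105.40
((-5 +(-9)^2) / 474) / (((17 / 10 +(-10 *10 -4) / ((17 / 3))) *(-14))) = 170 / 247191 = 0.00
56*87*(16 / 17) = 77952 / 17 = 4585.41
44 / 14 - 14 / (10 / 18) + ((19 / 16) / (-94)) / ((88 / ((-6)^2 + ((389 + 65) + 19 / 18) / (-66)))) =-121407777577 / 5503196160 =-22.06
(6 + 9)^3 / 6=1125 / 2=562.50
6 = 6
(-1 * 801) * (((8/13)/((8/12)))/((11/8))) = -76896/143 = -537.73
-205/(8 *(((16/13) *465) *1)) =-533/11904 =-0.04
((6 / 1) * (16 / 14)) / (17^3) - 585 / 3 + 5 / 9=-60183818 / 309519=-194.44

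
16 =16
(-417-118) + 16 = -519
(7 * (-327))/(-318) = 763/106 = 7.20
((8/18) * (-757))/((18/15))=-7570/27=-280.37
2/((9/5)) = 10/9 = 1.11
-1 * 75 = -75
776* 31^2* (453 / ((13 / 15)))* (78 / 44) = 7600914180 / 11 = 690992198.18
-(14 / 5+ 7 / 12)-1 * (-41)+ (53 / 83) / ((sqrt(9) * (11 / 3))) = 2063821 / 54780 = 37.67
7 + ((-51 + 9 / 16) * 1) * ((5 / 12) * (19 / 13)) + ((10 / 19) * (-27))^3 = -16511590929 / 5706688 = -2893.38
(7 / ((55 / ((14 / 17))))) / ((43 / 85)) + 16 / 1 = 7666 / 473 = 16.21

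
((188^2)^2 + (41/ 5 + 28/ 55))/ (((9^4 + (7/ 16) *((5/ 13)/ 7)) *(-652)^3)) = -893176816467/ 1300230825447620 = -0.00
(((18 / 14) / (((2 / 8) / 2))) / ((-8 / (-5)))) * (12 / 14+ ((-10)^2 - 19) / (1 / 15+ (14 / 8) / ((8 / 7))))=12454290 / 37583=331.38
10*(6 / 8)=15 / 2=7.50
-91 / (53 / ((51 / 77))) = -1.14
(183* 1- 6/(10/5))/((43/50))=9000/43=209.30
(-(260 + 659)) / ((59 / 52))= -47788 / 59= -809.97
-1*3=-3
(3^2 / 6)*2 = 3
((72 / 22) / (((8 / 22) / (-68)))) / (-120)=51 / 10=5.10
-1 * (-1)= 1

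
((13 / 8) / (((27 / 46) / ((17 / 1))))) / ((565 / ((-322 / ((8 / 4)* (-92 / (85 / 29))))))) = 604877 / 1415664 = 0.43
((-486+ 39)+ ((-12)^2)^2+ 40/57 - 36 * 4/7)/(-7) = -8087383/2793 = -2895.59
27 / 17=1.59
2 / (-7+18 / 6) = -1 / 2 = -0.50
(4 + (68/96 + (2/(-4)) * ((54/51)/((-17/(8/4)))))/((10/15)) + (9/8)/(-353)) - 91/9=-72840713/14690448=-4.96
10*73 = 730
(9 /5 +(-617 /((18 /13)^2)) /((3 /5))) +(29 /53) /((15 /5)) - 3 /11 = -1514934851 /2833380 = -534.67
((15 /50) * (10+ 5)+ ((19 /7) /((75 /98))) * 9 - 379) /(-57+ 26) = 17129 /1550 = 11.05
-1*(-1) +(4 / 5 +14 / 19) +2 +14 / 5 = 697 / 95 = 7.34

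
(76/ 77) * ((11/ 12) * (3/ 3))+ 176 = 3715/ 21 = 176.90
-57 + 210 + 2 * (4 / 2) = 157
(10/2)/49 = 5/49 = 0.10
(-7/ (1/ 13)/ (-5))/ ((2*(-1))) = -91/ 10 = -9.10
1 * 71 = 71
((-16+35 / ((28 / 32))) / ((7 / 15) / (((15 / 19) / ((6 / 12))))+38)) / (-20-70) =-120 / 17233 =-0.01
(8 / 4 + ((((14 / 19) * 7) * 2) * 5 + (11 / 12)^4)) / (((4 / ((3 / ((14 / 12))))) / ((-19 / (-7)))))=21387427 / 225792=94.72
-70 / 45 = -14 / 9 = -1.56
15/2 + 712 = 1439/2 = 719.50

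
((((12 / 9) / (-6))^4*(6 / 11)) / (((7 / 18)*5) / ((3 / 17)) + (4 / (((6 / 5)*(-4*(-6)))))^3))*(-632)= -1294336 / 16968765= -0.08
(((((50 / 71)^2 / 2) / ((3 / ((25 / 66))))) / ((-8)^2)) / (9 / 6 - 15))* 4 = -15625 / 107796744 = -0.00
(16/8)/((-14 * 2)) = -0.07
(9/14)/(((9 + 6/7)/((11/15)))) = 11/230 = 0.05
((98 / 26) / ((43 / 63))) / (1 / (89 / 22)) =274743 / 12298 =22.34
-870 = -870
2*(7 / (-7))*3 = -6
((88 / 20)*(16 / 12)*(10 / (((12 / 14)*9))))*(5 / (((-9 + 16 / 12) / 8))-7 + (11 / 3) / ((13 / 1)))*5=-32974480 / 72657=-453.84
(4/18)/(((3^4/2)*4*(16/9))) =1/1296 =0.00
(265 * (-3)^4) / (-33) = -7155 / 11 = -650.45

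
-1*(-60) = 60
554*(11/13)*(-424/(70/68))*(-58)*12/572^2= 347411184/845845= 410.73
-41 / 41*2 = -2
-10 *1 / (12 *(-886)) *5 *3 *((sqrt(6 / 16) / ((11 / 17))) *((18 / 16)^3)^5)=87503731140225825 *sqrt(6) / 2743255123022053376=0.08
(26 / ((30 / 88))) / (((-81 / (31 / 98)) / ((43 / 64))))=-190619 / 952560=-0.20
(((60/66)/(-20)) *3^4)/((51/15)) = -405/374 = -1.08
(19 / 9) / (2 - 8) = -19 / 54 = -0.35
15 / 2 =7.50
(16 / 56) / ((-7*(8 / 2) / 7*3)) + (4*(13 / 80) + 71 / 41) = 40603 / 17220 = 2.36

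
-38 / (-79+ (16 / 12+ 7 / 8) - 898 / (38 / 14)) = 17328 / 185881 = 0.09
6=6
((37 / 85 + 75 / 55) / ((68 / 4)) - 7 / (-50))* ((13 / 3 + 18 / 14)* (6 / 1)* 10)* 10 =18442456 / 22253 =828.76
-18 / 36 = -1 / 2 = -0.50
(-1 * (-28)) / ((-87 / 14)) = -392 / 87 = -4.51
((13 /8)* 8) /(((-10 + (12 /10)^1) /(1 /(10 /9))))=-117 /88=-1.33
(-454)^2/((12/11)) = 566819/3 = 188939.67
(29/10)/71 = 29/710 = 0.04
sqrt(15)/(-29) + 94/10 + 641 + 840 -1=7447/5 -sqrt(15)/29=1489.27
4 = 4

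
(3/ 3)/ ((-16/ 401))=-401/ 16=-25.06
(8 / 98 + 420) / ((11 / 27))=555768 / 539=1031.11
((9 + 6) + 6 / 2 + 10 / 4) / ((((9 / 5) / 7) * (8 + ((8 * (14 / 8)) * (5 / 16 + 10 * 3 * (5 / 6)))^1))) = 5740 / 26091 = 0.22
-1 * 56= -56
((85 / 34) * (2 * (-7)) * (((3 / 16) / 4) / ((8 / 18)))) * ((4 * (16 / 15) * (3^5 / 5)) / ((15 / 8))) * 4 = -40824 / 25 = -1632.96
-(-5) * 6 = 30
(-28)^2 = 784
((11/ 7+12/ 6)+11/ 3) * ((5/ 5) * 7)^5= 121650.67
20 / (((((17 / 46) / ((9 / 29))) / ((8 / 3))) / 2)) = 44160 / 493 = 89.57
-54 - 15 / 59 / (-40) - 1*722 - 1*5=-368629 / 472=-780.99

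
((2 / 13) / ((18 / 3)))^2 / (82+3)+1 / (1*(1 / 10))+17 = 3490696 / 129285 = 27.00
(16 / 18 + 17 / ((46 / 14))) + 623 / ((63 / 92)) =63193 / 69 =915.84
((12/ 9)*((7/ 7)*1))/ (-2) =-2/ 3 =-0.67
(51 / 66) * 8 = 68 / 11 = 6.18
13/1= 13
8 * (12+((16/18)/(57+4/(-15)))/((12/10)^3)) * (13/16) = 10761361/137862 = 78.06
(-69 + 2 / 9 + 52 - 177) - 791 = -8863 / 9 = -984.78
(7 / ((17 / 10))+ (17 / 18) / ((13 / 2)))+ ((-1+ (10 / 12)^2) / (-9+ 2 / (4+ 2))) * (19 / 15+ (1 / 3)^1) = 42956 / 9945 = 4.32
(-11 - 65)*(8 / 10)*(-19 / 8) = 722 / 5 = 144.40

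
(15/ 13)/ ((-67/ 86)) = -1290/ 871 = -1.48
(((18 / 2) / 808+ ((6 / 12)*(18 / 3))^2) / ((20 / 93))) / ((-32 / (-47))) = 31825251 / 517120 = 61.54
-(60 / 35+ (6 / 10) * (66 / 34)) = -2.88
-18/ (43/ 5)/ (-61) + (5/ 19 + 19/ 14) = 1154453/ 697718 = 1.65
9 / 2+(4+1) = 19 / 2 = 9.50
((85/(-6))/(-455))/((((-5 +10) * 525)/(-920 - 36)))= -8126/716625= -0.01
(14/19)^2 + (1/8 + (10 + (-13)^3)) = -6314127/2888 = -2186.33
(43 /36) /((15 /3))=43 /180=0.24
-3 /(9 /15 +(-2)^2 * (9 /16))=-20 /19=-1.05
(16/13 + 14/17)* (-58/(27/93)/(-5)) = 816292/9945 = 82.08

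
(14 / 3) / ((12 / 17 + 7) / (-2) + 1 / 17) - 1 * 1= -863 / 387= -2.23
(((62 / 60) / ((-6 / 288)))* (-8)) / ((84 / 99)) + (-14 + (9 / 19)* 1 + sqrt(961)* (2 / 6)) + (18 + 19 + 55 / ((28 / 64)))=1251221 / 1995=627.18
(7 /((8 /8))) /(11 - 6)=7 /5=1.40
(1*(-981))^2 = 962361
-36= -36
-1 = -1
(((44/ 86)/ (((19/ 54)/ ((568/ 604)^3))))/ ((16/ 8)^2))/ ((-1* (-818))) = 425198268/ 1150472405503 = 0.00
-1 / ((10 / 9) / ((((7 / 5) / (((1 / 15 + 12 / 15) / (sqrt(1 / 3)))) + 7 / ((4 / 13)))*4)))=-819 / 10-126*sqrt(3) / 65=-85.26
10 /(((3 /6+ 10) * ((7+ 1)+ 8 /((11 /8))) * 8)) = 55 /6384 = 0.01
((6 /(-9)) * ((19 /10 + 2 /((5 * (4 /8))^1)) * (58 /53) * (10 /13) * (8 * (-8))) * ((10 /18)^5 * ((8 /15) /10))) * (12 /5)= 2969600 /4520529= 0.66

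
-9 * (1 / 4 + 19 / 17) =-12.31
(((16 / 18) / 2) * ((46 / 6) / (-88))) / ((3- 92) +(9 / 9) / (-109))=2507 / 5762988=0.00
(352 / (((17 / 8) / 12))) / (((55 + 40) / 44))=1486848 / 1615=920.65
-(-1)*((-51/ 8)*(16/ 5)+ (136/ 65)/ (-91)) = -120802/ 5915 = -20.42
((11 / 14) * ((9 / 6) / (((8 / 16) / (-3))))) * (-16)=792 / 7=113.14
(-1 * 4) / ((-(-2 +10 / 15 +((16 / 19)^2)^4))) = -50950689123 / 13762337569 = -3.70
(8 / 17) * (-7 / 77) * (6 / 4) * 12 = -144 / 187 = -0.77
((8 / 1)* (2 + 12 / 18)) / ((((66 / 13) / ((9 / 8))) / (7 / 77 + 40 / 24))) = 3016 / 363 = 8.31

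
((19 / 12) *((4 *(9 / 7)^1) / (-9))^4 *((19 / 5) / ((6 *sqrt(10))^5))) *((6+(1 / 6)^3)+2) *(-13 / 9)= -1159171 *sqrt(10) / 1215228420000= -0.00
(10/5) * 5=10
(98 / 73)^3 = 941192 / 389017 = 2.42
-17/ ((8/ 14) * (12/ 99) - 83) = 3927/ 19157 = 0.20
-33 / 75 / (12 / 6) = -11 / 50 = -0.22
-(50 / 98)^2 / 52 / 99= -0.00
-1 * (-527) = 527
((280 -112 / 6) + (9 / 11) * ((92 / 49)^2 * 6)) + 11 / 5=111258523 / 396165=280.84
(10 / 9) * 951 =3170 / 3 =1056.67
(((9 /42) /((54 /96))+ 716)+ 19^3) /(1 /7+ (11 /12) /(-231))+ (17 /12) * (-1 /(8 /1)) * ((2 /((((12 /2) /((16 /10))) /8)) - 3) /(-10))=5497910741 /100800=54542.77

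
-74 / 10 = -37 / 5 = -7.40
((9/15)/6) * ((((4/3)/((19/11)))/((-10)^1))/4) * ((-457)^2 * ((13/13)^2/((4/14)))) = -16081373/11400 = -1410.65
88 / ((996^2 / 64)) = 352 / 62001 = 0.01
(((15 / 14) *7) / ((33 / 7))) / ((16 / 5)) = 175 / 352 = 0.50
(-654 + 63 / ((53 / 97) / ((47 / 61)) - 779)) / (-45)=773609443 / 53223420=14.54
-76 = -76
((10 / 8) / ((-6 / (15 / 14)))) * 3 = -75 / 112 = -0.67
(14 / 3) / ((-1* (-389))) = 14 / 1167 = 0.01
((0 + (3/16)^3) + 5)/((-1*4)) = -20507/16384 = -1.25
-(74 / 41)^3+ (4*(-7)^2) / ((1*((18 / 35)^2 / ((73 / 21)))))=43044353543 / 16747803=2570.15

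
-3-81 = -84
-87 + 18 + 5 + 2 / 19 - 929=-18865 / 19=-992.89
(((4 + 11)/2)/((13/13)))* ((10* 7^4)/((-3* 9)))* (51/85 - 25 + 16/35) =1437170/9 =159685.56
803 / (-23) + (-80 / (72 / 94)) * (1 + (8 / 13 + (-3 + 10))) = -934.74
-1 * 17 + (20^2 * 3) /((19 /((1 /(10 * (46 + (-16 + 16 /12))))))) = -15001 /893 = -16.80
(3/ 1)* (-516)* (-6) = 9288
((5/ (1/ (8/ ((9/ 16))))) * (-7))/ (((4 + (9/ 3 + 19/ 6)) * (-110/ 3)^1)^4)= -653184/ 25339619760125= -0.00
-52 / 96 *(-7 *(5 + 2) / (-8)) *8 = -637 / 24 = -26.54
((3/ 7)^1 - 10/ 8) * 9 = -7.39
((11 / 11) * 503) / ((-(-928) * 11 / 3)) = 1509 / 10208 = 0.15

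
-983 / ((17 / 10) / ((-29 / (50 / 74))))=2109518 / 85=24817.86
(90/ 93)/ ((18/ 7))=35/ 93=0.38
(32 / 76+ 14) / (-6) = -137 / 57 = -2.40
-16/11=-1.45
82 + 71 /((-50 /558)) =-17759 /25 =-710.36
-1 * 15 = -15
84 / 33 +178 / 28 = 1371 / 154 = 8.90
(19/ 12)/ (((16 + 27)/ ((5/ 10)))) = 19/ 1032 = 0.02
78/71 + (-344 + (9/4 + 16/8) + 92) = -70049/284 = -246.65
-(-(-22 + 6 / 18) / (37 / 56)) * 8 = -29120 / 111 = -262.34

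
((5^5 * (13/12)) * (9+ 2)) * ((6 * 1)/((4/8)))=446875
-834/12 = -69.50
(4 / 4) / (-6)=-0.17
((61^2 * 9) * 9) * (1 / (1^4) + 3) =1205604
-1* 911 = -911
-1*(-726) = 726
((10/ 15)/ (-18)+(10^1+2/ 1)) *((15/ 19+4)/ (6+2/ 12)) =3094/ 333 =9.29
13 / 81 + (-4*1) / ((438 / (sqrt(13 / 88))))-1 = -68 / 81-sqrt(286) / 4818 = -0.84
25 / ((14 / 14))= 25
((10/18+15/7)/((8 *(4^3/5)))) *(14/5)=85/1152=0.07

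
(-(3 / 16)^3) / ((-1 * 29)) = 27 / 118784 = 0.00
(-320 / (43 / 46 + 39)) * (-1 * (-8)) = -117760 / 1837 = -64.10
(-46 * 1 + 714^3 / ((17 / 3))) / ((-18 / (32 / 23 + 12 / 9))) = -6038019500 / 621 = -9723058.78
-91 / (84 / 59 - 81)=5369 / 4695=1.14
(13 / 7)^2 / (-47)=-169 / 2303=-0.07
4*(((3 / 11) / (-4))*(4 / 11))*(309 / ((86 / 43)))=-1854 / 121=-15.32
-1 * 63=-63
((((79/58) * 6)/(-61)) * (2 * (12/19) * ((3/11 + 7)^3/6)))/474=-1024000/44736241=-0.02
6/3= 2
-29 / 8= -3.62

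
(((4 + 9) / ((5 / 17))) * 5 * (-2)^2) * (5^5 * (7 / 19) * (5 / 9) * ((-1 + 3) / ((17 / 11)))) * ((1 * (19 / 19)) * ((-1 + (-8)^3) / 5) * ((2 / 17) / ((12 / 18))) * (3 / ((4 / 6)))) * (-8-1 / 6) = 8277018750 / 17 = 486883455.88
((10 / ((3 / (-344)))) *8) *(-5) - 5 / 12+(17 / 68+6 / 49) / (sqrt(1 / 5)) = 73 *sqrt(5) / 196+183465 / 4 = 45867.08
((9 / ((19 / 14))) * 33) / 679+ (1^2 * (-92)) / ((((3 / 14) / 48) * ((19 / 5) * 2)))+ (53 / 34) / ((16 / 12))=-679278019 / 250648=-2710.09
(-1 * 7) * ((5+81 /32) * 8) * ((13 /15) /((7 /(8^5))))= -25665536 /15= -1711035.73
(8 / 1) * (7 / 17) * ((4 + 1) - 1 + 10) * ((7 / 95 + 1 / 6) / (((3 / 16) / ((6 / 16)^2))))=13426 / 1615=8.31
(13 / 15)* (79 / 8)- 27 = -2213 / 120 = -18.44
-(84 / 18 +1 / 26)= -367 / 78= -4.71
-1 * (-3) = 3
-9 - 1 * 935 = -944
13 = 13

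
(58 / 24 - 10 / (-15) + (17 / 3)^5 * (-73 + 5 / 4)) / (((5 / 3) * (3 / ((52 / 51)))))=-5297447506 / 61965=-85490.96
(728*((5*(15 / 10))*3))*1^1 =16380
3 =3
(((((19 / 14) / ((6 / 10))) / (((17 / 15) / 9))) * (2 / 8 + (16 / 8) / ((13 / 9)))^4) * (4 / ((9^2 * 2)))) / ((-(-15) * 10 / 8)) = 58341875 / 345473856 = 0.17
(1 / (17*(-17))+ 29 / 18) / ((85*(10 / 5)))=8363 / 884340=0.01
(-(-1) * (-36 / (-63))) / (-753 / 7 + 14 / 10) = -5 / 929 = -0.01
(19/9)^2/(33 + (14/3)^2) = 361/4437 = 0.08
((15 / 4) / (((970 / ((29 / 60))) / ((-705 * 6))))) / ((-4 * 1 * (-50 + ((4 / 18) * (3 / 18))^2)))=-8942643 / 226275392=-0.04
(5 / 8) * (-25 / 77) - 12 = -7517 / 616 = -12.20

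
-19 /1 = -19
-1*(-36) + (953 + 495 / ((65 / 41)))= 1301.23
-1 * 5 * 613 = -3065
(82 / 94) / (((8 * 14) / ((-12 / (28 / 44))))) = -1353 / 9212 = -0.15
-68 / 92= -17 / 23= -0.74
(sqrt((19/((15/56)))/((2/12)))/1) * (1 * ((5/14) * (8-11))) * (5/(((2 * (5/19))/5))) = -285 * sqrt(665)/7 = -1049.92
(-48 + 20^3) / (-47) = -7952 / 47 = -169.19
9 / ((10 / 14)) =63 / 5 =12.60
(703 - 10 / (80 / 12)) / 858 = 0.82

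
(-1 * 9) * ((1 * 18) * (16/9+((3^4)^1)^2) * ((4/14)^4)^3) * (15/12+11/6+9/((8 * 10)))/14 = -6958518528/96889010407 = -0.07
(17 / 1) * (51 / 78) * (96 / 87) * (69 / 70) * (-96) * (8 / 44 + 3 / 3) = -15314688 / 11165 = -1371.67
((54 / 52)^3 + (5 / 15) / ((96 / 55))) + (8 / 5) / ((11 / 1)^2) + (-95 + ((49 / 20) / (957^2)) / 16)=-5483264758991 / 58534407360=-93.68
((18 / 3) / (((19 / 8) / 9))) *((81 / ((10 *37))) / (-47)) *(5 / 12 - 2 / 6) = -1458 / 165205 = -0.01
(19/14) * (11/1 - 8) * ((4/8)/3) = 19/28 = 0.68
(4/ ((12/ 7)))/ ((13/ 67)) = 469/ 39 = 12.03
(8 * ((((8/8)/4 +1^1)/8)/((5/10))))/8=5/16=0.31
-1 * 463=-463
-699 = -699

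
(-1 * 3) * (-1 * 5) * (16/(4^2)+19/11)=450/11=40.91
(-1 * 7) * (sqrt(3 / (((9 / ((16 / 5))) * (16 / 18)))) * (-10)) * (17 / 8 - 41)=-2177 * sqrt(30) / 4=-2980.98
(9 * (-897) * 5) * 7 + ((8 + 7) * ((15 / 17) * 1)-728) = -4815586 / 17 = -283269.76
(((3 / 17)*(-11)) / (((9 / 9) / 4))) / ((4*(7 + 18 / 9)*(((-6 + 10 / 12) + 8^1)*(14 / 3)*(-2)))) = 33 / 4046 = 0.01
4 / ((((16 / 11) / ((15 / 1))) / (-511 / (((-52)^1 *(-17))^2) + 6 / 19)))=772039455 / 59390656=13.00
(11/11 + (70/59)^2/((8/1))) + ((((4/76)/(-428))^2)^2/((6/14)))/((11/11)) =53703863374420719535/45668290804045056768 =1.18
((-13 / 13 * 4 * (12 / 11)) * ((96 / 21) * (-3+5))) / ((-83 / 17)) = 52224 / 6391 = 8.17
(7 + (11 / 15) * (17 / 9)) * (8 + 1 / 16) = 12169 / 180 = 67.61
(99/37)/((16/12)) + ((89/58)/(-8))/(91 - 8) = 2856223/1424944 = 2.00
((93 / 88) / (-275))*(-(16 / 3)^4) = 253952 / 81675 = 3.11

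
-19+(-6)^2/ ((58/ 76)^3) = 62.00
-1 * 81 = -81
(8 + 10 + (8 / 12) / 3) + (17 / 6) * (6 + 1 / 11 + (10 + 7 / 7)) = 6598 / 99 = 66.65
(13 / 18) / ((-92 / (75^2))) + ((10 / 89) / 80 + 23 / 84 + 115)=6114265 / 85974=71.12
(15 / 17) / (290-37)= 15 / 4301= 0.00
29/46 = 0.63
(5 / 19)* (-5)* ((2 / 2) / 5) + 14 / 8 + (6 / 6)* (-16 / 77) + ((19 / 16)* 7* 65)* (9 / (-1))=-113798775 / 23408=-4861.53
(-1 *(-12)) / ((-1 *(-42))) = 2 / 7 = 0.29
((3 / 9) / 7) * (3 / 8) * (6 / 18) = 1 / 168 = 0.01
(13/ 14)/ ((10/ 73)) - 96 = -12491/ 140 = -89.22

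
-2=-2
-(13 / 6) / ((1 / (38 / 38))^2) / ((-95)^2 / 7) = -91 / 54150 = -0.00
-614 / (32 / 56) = -2149 / 2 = -1074.50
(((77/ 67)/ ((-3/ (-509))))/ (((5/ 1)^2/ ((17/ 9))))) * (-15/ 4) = -666281/ 12060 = -55.25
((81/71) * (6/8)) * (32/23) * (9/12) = 1458/1633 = 0.89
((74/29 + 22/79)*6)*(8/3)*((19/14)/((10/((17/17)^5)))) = 492784/80185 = 6.15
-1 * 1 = -1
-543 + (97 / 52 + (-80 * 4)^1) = -44779 / 52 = -861.13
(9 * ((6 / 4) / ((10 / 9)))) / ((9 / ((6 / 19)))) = 81 / 190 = 0.43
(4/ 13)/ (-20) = -0.02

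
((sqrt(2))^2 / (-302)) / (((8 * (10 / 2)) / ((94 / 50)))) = -47 / 151000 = -0.00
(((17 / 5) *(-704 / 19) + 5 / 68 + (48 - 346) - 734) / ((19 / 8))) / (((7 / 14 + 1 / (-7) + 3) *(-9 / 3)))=209441932 / 4326585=48.41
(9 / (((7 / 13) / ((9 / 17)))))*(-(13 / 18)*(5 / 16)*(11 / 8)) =-83655 / 30464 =-2.75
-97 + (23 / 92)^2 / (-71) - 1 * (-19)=-88609 / 1136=-78.00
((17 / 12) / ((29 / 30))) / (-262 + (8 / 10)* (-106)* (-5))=85 / 9396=0.01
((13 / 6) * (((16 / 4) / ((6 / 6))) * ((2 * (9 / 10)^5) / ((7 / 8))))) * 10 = 116.97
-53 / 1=-53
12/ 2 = 6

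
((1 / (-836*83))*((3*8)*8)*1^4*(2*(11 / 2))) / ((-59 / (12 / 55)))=576 / 5117365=0.00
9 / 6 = 3 / 2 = 1.50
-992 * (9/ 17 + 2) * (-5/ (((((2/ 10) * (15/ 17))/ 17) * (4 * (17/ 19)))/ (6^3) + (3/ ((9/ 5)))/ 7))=510592320/ 9697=52654.67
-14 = -14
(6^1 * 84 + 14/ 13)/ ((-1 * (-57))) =8.86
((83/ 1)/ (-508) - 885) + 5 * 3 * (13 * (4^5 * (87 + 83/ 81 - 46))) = 115085541019/ 13716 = 8390605.21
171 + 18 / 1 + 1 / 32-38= 4833 / 32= 151.03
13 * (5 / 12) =65 / 12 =5.42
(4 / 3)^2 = 16 / 9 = 1.78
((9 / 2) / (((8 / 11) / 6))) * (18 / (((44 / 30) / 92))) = 83835 / 2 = 41917.50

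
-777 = -777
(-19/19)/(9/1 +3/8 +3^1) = -8/99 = -0.08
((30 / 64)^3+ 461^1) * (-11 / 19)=-166203653 / 622592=-266.95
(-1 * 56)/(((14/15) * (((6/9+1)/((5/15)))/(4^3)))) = -768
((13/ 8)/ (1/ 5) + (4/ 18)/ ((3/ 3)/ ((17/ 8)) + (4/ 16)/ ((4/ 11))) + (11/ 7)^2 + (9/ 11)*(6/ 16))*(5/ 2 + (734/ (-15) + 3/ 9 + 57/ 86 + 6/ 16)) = -750753496369/ 1501869600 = -499.88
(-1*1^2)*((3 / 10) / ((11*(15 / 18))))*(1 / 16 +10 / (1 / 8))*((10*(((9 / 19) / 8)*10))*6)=-311283 / 3344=-93.09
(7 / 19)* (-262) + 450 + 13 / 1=6963 / 19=366.47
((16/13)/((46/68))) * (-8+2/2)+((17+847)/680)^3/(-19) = -44809825888/3488844125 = -12.84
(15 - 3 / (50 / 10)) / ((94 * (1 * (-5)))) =-36 / 1175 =-0.03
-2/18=-1/9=-0.11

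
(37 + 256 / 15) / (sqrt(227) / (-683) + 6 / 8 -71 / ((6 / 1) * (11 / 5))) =-10170824213836 / 870730923605 + 3217126704 * sqrt(227) / 870730923605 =-11.63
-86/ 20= -43/ 10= -4.30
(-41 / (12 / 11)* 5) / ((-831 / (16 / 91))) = 9020 / 226863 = 0.04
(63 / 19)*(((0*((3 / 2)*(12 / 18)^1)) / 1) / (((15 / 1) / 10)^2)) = 0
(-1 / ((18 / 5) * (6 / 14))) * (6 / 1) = -35 / 9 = -3.89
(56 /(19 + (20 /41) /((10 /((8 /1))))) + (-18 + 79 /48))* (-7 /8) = 1199023 /101760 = 11.78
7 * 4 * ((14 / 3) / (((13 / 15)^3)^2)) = 1488375000 / 4826809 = 308.36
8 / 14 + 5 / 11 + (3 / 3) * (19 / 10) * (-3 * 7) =-29933 / 770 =-38.87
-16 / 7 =-2.29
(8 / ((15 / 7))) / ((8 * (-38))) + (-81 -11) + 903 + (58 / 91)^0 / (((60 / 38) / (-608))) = 425.92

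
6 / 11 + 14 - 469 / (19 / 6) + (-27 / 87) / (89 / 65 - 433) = -7570459357 / 56682472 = -133.56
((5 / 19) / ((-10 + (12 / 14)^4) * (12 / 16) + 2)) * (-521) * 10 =269.09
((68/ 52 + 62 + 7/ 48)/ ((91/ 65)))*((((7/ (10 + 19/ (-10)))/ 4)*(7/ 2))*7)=48503875/ 202176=239.91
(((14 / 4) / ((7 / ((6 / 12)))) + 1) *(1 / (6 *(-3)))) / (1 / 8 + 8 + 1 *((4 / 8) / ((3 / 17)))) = -5 / 789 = -0.01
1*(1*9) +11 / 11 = 10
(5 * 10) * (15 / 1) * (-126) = -94500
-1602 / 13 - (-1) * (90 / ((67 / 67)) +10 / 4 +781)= 19507 / 26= 750.27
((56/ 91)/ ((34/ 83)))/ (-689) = -332/ 152269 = -0.00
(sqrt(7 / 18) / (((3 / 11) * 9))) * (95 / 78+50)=43945 * sqrt(14) / 12636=13.01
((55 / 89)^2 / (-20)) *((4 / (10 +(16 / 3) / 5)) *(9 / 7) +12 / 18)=-298265 / 13806303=-0.02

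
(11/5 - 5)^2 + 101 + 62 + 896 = 26671/25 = 1066.84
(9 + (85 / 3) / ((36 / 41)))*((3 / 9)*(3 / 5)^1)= 4457 / 540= 8.25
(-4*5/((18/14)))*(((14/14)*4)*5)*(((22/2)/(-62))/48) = 1925/1674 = 1.15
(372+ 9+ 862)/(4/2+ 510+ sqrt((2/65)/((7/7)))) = 20683520/8519679 - 1243 * sqrt(130)/17039358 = 2.43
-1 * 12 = -12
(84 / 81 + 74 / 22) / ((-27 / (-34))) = 44438 / 8019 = 5.54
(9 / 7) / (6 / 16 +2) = 72 / 133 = 0.54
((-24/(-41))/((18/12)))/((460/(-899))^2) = 808201/542225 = 1.49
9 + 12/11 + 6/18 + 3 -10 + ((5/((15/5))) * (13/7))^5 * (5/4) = 64431322259/179700444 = 358.55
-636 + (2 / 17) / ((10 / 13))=-54047 / 85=-635.85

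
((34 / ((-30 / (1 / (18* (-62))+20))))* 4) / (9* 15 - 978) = 379423 / 3527955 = 0.11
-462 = -462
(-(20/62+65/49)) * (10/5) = -5010/1519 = -3.30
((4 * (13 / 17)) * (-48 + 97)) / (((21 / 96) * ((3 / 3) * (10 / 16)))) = 93184 / 85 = 1096.28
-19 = -19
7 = 7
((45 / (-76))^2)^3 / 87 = 2767921875 / 5588297928704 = 0.00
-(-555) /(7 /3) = 1665 /7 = 237.86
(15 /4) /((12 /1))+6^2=581 /16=36.31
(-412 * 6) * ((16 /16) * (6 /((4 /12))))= -44496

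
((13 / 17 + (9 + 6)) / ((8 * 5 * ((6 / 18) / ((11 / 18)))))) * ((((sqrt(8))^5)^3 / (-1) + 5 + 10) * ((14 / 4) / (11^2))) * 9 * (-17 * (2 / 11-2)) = 21105 / 242-2950692864 * sqrt(2) / 121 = -34486771.19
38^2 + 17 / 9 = 13013 / 9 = 1445.89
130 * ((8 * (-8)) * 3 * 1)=-24960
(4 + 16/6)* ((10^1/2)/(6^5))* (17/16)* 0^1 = 0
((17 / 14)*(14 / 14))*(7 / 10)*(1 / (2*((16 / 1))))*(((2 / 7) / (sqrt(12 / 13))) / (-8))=-17*sqrt(39) / 107520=-0.00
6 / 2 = 3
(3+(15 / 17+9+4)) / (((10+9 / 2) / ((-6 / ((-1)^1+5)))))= -861 / 493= -1.75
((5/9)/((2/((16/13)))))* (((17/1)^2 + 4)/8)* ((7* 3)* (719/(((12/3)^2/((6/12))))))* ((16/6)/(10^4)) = 1474669/936000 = 1.58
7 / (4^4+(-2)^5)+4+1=161 / 32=5.03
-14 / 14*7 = -7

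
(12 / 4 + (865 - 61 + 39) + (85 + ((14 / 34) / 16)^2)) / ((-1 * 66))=-68879153 / 4882944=-14.11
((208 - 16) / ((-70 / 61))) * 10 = -11712 / 7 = -1673.14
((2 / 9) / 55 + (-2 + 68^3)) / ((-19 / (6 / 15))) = -311285704 / 47025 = -6619.58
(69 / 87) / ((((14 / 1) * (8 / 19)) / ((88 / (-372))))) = -4807 / 151032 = -0.03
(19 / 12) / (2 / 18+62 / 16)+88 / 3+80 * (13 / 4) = 249458 / 861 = 289.73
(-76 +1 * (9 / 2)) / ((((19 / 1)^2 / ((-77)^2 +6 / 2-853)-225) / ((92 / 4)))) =1284987 / 175756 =7.31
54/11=4.91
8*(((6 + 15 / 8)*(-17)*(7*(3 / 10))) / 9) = -2499 / 10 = -249.90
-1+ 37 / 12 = 25 / 12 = 2.08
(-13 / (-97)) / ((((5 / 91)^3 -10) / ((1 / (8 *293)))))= -9796423 / 1713350890280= -0.00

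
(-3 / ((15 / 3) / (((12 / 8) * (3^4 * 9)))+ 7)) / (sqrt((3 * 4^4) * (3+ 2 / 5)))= -2187 * sqrt(255) / 4166768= -0.01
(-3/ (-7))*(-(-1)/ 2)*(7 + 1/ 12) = 85/ 56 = 1.52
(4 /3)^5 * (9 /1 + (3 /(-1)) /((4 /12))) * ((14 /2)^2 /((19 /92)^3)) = 0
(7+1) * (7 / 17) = 56 / 17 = 3.29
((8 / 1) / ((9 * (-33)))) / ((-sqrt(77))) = 8 * sqrt(77) / 22869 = 0.00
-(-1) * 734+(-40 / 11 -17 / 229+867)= 4023572 / 2519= 1597.29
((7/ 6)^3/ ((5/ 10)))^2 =10.09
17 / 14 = 1.21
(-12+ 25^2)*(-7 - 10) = -10421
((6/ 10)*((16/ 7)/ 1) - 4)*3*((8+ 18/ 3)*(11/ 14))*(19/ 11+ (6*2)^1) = -41676/ 35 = -1190.74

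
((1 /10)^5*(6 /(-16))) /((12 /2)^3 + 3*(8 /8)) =-1 /58400000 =-0.00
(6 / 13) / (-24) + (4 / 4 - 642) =-641.02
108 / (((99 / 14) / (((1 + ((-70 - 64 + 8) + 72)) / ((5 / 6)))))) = -53424 / 55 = -971.35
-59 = -59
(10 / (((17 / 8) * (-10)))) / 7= -8 / 119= -0.07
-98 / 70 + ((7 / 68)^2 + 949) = 21908757 / 23120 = 947.61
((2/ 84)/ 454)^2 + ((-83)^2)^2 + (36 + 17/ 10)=86276596685157149/ 1817943120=47458358.70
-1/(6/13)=-13/6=-2.17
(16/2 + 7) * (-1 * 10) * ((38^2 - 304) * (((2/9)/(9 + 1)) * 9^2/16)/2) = -38475/4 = -9618.75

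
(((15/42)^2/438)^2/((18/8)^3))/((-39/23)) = -0.00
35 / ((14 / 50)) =125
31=31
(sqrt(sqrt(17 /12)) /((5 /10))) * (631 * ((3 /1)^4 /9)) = 1893 * 17^(1 /4) * sqrt(2) * 3^(3 /4) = 12391.35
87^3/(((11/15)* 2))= 9877545/22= 448979.32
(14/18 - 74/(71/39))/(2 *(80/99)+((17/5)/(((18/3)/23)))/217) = -608135990/25567313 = -23.79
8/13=0.62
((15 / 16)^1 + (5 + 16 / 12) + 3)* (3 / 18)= 493 / 288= 1.71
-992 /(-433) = 992 /433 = 2.29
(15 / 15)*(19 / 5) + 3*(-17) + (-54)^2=14344 / 5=2868.80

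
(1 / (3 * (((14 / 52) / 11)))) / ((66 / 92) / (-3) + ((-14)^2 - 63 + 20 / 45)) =39468 / 386029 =0.10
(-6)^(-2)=1 / 36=0.03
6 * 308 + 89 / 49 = 90641 / 49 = 1849.82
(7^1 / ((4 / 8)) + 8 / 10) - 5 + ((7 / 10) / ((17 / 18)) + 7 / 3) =3283 / 255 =12.87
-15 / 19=-0.79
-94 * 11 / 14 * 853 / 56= -441001 / 392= -1125.00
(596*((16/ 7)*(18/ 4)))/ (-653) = -42912/ 4571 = -9.39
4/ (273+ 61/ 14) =56/ 3883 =0.01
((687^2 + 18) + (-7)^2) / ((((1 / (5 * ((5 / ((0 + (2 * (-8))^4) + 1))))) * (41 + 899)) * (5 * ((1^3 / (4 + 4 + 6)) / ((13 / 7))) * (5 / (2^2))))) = 12272936 / 15401195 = 0.80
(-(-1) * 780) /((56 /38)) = 3705 /7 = 529.29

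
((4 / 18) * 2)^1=4 / 9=0.44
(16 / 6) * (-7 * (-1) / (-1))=-56 / 3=-18.67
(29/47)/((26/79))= 2291/1222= 1.87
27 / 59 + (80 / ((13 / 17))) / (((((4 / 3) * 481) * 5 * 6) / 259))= 18605 / 9971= 1.87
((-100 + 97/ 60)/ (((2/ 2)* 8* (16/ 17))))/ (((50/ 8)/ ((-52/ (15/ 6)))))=1304563/ 30000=43.49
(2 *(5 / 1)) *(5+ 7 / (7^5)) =120060 / 2401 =50.00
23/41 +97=4000/41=97.56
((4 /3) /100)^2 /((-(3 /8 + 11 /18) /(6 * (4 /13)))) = -192 /576875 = -0.00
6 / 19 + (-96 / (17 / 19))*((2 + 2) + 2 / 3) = -161626 / 323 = -500.39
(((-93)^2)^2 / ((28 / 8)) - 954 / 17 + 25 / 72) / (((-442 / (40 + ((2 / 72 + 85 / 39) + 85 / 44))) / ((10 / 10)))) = -10402648617537049 / 4873941072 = -2134340.25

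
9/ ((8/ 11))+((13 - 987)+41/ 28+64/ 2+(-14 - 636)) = -88377/ 56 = -1578.16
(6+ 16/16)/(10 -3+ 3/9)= 0.95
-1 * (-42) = 42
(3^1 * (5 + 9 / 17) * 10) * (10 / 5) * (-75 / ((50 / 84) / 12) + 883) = -208680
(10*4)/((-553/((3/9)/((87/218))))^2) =0.00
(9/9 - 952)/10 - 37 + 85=-471/10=-47.10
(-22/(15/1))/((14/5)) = -11/21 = -0.52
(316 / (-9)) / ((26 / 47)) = -7426 / 117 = -63.47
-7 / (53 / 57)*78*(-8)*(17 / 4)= 1058148 / 53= 19965.06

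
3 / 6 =1 / 2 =0.50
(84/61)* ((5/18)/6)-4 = -2161/549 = -3.94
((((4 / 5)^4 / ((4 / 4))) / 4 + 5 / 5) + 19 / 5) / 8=383 / 625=0.61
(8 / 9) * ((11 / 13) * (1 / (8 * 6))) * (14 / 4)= 77 / 1404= 0.05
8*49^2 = 19208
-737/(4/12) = -2211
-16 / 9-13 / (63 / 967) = -12683 / 63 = -201.32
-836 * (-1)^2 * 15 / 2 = -6270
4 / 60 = 1 / 15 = 0.07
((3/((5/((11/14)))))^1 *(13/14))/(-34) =-429/33320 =-0.01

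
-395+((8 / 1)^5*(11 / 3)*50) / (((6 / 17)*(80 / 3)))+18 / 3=1913713 / 3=637904.33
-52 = -52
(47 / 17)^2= 2209 / 289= 7.64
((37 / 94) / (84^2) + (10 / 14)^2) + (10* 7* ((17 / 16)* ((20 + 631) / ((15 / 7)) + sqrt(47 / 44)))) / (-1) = -14986194551 / 663264 -595* sqrt(517) / 176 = -22671.48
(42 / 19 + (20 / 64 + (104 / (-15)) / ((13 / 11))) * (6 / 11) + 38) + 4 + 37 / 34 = 6007301 / 142120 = 42.27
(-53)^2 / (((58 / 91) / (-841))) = -7412951 / 2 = -3706475.50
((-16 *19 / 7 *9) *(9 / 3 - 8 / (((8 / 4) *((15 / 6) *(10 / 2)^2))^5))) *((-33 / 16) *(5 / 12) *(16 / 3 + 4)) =57403564448109 / 6103515625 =9405.00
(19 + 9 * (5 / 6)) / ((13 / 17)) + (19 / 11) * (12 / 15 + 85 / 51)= 166943 / 4290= 38.91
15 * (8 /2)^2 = 240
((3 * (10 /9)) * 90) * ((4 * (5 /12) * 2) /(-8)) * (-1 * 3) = 375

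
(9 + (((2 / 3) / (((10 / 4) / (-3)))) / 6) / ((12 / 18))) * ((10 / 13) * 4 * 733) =19847.38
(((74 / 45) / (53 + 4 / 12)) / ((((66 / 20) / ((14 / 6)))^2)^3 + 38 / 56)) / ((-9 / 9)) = -0.00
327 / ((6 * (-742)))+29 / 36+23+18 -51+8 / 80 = -153058 / 16695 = -9.17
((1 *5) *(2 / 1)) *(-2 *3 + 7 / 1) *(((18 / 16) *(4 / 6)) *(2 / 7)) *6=90 / 7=12.86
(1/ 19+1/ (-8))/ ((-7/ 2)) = 11/ 532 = 0.02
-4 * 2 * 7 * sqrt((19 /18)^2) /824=-133 /1854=-0.07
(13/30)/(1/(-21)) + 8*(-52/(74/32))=-69927/370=-188.99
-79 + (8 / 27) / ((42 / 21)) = -2129 / 27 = -78.85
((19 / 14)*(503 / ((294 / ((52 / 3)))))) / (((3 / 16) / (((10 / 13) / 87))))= 1529120 / 805707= 1.90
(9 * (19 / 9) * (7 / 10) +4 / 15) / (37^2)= 11 / 1110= 0.01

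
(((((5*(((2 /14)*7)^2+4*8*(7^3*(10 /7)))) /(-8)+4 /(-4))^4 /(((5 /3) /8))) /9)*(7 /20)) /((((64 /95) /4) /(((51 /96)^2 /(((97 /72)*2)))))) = 4359362838928319944168671 /4068474880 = 1071498034892210.01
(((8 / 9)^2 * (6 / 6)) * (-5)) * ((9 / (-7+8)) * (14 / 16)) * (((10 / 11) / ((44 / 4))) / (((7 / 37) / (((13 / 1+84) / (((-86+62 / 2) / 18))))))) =574240 / 1331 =431.44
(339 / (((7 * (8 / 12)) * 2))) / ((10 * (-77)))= -1017 / 21560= -0.05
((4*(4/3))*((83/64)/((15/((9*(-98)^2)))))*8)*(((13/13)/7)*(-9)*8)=-16398144/5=-3279628.80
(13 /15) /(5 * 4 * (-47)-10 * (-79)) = -0.01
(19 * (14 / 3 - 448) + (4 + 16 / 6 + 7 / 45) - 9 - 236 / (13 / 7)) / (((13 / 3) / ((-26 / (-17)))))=-10006528 / 3315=-3018.56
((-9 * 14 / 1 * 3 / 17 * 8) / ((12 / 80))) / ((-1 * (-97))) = -20160 / 1649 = -12.23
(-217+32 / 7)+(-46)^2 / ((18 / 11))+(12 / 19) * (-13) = 1283749 / 1197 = 1072.47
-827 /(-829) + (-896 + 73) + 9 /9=-680611 /829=-821.00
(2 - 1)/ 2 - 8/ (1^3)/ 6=-5/ 6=-0.83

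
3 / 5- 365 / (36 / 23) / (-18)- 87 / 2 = -97021 / 3240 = -29.94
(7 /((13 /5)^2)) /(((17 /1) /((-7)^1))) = -1225 /2873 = -0.43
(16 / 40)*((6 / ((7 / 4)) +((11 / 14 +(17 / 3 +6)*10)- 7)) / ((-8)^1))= -4783 / 840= -5.69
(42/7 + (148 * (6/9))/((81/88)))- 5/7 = 191327/1701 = 112.48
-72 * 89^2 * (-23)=13117176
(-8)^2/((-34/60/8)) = -15360/17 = -903.53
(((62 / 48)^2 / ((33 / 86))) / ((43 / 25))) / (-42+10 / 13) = -312325 / 5094144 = -0.06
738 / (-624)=-123 / 104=-1.18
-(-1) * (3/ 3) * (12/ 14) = 0.86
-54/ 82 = -27/ 41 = -0.66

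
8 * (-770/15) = -410.67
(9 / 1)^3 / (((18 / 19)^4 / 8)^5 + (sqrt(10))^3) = -1332630434694439199773049950804413862154041793316 / 176625763067357285325214401353497719575081637696807197 + 5150407251044690133582864401339852317069811676769527645* sqrt(10) / 706503052269429141300857605413990878300326550787228788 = 23.05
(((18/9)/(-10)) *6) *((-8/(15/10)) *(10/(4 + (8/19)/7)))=2128/135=15.76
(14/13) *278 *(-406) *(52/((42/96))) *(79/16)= -71332576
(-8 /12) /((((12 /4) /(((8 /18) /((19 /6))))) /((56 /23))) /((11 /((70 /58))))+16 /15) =-204160 /621631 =-0.33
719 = 719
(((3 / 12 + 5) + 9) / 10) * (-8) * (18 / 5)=-41.04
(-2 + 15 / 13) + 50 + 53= 1328 / 13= 102.15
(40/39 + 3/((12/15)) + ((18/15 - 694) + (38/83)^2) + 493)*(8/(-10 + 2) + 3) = -389.63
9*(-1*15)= -135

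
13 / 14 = 0.93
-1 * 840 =-840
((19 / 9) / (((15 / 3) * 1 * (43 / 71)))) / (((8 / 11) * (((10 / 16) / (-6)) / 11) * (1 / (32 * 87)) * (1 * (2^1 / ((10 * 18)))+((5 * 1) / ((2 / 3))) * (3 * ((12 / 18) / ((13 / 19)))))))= -6444637056 / 501595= -12848.29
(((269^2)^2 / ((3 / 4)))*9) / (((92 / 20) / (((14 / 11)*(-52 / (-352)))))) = 7147296048165 / 2783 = 2568198364.41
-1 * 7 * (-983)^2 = -6764023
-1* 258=-258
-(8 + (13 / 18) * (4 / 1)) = -98 / 9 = -10.89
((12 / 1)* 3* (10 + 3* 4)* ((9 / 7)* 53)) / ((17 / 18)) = 6800112 / 119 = 57143.80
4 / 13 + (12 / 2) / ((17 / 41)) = 3266 / 221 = 14.78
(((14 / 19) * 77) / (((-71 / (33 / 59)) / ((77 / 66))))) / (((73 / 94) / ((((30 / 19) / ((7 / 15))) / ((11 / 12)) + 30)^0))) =-3901282 / 5810143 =-0.67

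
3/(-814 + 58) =-1/252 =-0.00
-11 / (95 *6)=-11 / 570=-0.02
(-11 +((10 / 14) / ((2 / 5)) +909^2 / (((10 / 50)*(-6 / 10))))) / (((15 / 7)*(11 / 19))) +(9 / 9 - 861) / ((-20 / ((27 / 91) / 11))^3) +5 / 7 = -2226778226894255511 / 401201200400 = -5550278.08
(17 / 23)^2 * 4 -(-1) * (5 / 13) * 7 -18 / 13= 24021 / 6877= 3.49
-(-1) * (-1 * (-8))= 8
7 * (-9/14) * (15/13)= -135/26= -5.19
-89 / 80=-1.11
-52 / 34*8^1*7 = -1456 / 17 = -85.65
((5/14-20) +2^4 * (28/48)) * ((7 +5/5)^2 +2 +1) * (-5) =145055/42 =3453.69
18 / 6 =3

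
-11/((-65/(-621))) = -6831/65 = -105.09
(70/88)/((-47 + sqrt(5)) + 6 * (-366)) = -78505/221365936 - 35 * sqrt(5)/221365936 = -0.00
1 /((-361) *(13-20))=0.00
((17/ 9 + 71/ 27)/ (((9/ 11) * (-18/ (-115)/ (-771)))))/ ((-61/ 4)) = 1300420/ 729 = 1783.84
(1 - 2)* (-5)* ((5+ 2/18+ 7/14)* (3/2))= 505/12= 42.08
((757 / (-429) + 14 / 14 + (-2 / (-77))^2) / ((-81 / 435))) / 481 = 25612220 / 3002996997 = 0.01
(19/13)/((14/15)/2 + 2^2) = 285/871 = 0.33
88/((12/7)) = 154/3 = 51.33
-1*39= -39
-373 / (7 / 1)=-373 / 7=-53.29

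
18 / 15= 1.20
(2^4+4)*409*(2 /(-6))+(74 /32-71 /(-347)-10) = -2734.15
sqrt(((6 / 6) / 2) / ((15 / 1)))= sqrt(30) / 30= 0.18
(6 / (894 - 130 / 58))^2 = 30276 / 668791321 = 0.00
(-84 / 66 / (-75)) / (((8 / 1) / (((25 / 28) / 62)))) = 1 / 32736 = 0.00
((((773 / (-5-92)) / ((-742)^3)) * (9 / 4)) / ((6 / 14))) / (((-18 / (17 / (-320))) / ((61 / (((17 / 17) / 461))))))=369538061 / 43475704688640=0.00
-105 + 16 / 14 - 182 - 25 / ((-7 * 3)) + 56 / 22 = -9310 / 33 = -282.12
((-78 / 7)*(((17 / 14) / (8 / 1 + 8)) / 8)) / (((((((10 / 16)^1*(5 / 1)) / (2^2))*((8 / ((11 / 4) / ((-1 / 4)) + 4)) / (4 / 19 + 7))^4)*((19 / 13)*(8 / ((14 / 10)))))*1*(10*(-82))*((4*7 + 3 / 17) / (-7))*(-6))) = 41310359656749001 / 31868917029928960000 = 0.00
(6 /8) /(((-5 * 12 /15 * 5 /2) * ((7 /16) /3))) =-18 /35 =-0.51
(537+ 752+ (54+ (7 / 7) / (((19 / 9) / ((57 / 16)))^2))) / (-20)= -344537 / 5120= -67.29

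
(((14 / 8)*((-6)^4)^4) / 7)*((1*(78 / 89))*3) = 165034929586176 / 89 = 1854325051530.07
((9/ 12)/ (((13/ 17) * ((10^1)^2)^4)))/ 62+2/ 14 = 322400000357/ 2256800000000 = 0.14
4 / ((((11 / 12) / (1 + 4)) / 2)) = 480 / 11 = 43.64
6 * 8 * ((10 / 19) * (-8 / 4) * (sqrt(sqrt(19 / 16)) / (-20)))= 24 * 19^(1 / 4) / 19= 2.64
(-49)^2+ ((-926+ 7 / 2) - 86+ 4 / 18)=25069 / 18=1392.72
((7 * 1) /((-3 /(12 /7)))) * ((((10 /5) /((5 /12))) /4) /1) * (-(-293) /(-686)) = 3516 /1715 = 2.05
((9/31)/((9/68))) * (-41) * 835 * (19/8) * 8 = -44231620/31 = -1426826.45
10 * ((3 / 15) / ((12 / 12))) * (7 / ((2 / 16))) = 112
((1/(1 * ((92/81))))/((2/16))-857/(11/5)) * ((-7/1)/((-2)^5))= -677411/8096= -83.67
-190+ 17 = -173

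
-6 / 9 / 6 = -1 / 9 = -0.11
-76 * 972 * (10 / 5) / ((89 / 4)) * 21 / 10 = -6205248 / 445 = -13944.38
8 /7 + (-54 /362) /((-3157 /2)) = 653102 /571417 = 1.14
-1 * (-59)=59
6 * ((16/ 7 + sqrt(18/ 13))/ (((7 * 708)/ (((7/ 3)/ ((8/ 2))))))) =sqrt(26)/ 6136 + 2/ 1239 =0.00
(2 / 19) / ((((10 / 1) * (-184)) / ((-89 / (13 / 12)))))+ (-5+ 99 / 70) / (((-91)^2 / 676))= -0.29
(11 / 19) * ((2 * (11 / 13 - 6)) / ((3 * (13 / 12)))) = -5896 / 3211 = -1.84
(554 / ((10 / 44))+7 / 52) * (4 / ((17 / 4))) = 149132 / 65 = 2294.34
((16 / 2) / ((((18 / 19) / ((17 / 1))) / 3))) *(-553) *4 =-2857904 / 3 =-952634.67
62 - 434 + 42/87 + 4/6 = -32264/87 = -370.85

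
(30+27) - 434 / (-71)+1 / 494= 2213685 / 35074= 63.11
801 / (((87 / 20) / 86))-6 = 459066 / 29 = 15829.86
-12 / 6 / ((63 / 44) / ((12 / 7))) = -2.39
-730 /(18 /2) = -81.11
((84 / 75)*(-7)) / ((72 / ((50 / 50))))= -49 / 450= -0.11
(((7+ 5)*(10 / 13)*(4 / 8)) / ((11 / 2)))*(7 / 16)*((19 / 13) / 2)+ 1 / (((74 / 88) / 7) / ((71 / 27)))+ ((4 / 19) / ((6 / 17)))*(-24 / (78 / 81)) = 1029181991 / 141142716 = 7.29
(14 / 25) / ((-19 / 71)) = -994 / 475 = -2.09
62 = 62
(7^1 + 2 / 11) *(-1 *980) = -77420 / 11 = -7038.18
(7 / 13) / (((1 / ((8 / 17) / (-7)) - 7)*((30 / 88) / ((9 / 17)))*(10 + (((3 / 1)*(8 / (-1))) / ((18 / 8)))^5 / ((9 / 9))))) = 0.00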